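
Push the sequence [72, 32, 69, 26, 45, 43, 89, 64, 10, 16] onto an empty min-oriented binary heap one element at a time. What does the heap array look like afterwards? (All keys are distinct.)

Insert 72:
  append 72 at index 0 → [72] (no swap needed)
Insert 32:
  append 32 at index 1 → [72, 32]
  32 < parent 72 at index 0, swap → [32, 72]
Insert 69:
  append 69 at index 2 → [32, 72, 69] (no swap needed)
Insert 26:
  append 26 at index 3 → [32, 72, 69, 26]
  26 < parent 72 at index 1, swap → [32, 26, 69, 72]
  26 < parent 32 at index 0, swap → [26, 32, 69, 72]
Insert 45:
  append 45 at index 4 → [26, 32, 69, 72, 45] (no swap needed)
Insert 43:
  append 43 at index 5 → [26, 32, 69, 72, 45, 43]
  43 < parent 69 at index 2, swap → [26, 32, 43, 72, 45, 69]
Insert 89:
  append 89 at index 6 → [26, 32, 43, 72, 45, 69, 89] (no swap needed)
Insert 64:
  append 64 at index 7 → [26, 32, 43, 72, 45, 69, 89, 64]
  64 < parent 72 at index 3, swap → [26, 32, 43, 64, 45, 69, 89, 72]
Insert 10:
  append 10 at index 8 → [26, 32, 43, 64, 45, 69, 89, 72, 10]
  10 < parent 64 at index 3, swap → [26, 32, 43, 10, 45, 69, 89, 72, 64]
  10 < parent 32 at index 1, swap → [26, 10, 43, 32, 45, 69, 89, 72, 64]
  10 < parent 26 at index 0, swap → [10, 26, 43, 32, 45, 69, 89, 72, 64]
Insert 16:
  append 16 at index 9 → [10, 26, 43, 32, 45, 69, 89, 72, 64, 16]
  16 < parent 45 at index 4, swap → [10, 26, 43, 32, 16, 69, 89, 72, 64, 45]
  16 < parent 26 at index 1, swap → [10, 16, 43, 32, 26, 69, 89, 72, 64, 45]

[10, 16, 43, 32, 26, 69, 89, 72, 64, 45]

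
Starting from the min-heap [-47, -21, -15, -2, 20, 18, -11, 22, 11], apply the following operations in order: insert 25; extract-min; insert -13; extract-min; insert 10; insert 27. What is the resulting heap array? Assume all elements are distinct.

[-15, -13, -11, 11, -2, 18, 20, 22, 25, 10, 27]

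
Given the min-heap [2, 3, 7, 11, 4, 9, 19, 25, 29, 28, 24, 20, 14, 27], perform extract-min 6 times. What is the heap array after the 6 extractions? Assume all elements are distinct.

[14, 24, 19, 25, 29, 20, 27, 28]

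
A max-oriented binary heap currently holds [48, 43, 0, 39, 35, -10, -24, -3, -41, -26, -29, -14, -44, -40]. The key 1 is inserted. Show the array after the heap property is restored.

append 1 at index 14 → [48, 43, 0, 39, 35, -10, -24, -3, -41, -26, -29, -14, -44, -40, 1]
1 > parent -24 at index 6, swap → [48, 43, 0, 39, 35, -10, 1, -3, -41, -26, -29, -14, -44, -40, -24]
1 > parent 0 at index 2, swap → [48, 43, 1, 39, 35, -10, 0, -3, -41, -26, -29, -14, -44, -40, -24]

[48, 43, 1, 39, 35, -10, 0, -3, -41, -26, -29, -14, -44, -40, -24]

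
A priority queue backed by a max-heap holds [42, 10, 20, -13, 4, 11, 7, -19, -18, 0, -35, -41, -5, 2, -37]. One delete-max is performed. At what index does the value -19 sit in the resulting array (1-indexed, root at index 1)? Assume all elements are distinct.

8

remove root 42; move last element -37 to root → [-37, 10, 20, -13, 4, 11, 7, -19, -18, 0, -35, -41, -5, 2]
-37 vs larger child 20 at index 3, swap → [20, 10, -37, -13, 4, 11, 7, -19, -18, 0, -35, -41, -5, 2]
-37 vs larger child 11 at index 6, swap → [20, 10, 11, -13, 4, -37, 7, -19, -18, 0, -35, -41, -5, 2]
-37 vs larger child -5 at index 13, swap → [20, 10, 11, -13, 4, -5, 7, -19, -18, 0, -35, -41, -37, 2]
resulting array: [20, 10, 11, -13, 4, -5, 7, -19, -18, 0, -35, -41, -37, 2]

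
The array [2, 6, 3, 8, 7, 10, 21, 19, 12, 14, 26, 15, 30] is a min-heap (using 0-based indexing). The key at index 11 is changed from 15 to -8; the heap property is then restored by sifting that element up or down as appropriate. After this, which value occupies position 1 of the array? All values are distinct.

6

set index 11 from 15 to -8 → [2, 6, 3, 8, 7, 10, 21, 19, 12, 14, 26, -8, 30]
-8 < parent 10 at index 5, swap → [2, 6, 3, 8, 7, -8, 21, 19, 12, 14, 26, 10, 30]
-8 < parent 3 at index 2, swap → [2, 6, -8, 8, 7, 3, 21, 19, 12, 14, 26, 10, 30]
-8 < parent 2 at index 0, swap → [-8, 6, 2, 8, 7, 3, 21, 19, 12, 14, 26, 10, 30]
resulting array: [-8, 6, 2, 8, 7, 3, 21, 19, 12, 14, 26, 10, 30]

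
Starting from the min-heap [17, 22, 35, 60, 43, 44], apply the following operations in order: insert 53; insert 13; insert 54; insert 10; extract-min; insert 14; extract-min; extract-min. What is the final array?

[17, 22, 35, 54, 43, 44, 53, 60]

insert 53:
  append 53 at index 6 → [17, 22, 35, 60, 43, 44, 53] (no swap needed)
insert 13:
  append 13 at index 7 → [17, 22, 35, 60, 43, 44, 53, 13]
  13 < parent 60 at index 3, swap → [17, 22, 35, 13, 43, 44, 53, 60]
  13 < parent 22 at index 1, swap → [17, 13, 35, 22, 43, 44, 53, 60]
  13 < parent 17 at index 0, swap → [13, 17, 35, 22, 43, 44, 53, 60]
insert 54:
  append 54 at index 8 → [13, 17, 35, 22, 43, 44, 53, 60, 54] (no swap needed)
insert 10:
  append 10 at index 9 → [13, 17, 35, 22, 43, 44, 53, 60, 54, 10]
  10 < parent 43 at index 4, swap → [13, 17, 35, 22, 10, 44, 53, 60, 54, 43]
  10 < parent 17 at index 1, swap → [13, 10, 35, 22, 17, 44, 53, 60, 54, 43]
  10 < parent 13 at index 0, swap → [10, 13, 35, 22, 17, 44, 53, 60, 54, 43]
extract-min → returns 10:
  remove root 10; move last element 43 to root → [43, 13, 35, 22, 17, 44, 53, 60, 54]
  43 vs smaller child 13 at index 1, swap → [13, 43, 35, 22, 17, 44, 53, 60, 54]
  43 vs smaller child 17 at index 4, swap → [13, 17, 35, 22, 43, 44, 53, 60, 54]
insert 14:
  append 14 at index 9 → [13, 17, 35, 22, 43, 44, 53, 60, 54, 14]
  14 < parent 43 at index 4, swap → [13, 17, 35, 22, 14, 44, 53, 60, 54, 43]
  14 < parent 17 at index 1, swap → [13, 14, 35, 22, 17, 44, 53, 60, 54, 43]
extract-min → returns 13:
  remove root 13; move last element 43 to root → [43, 14, 35, 22, 17, 44, 53, 60, 54]
  43 vs smaller child 14 at index 1, swap → [14, 43, 35, 22, 17, 44, 53, 60, 54]
  43 vs smaller child 17 at index 4, swap → [14, 17, 35, 22, 43, 44, 53, 60, 54]
extract-min → returns 14:
  remove root 14; move last element 54 to root → [54, 17, 35, 22, 43, 44, 53, 60]
  54 vs smaller child 17 at index 1, swap → [17, 54, 35, 22, 43, 44, 53, 60]
  54 vs smaller child 22 at index 3, swap → [17, 22, 35, 54, 43, 44, 53, 60]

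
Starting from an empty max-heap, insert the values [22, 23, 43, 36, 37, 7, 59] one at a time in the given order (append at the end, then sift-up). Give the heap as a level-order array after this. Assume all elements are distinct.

[59, 37, 43, 22, 36, 7, 23]

Insert 22:
  append 22 at index 0 → [22] (no swap needed)
Insert 23:
  append 23 at index 1 → [22, 23]
  23 > parent 22 at index 0, swap → [23, 22]
Insert 43:
  append 43 at index 2 → [23, 22, 43]
  43 > parent 23 at index 0, swap → [43, 22, 23]
Insert 36:
  append 36 at index 3 → [43, 22, 23, 36]
  36 > parent 22 at index 1, swap → [43, 36, 23, 22]
Insert 37:
  append 37 at index 4 → [43, 36, 23, 22, 37]
  37 > parent 36 at index 1, swap → [43, 37, 23, 22, 36]
Insert 7:
  append 7 at index 5 → [43, 37, 23, 22, 36, 7] (no swap needed)
Insert 59:
  append 59 at index 6 → [43, 37, 23, 22, 36, 7, 59]
  59 > parent 23 at index 2, swap → [43, 37, 59, 22, 36, 7, 23]
  59 > parent 43 at index 0, swap → [59, 37, 43, 22, 36, 7, 23]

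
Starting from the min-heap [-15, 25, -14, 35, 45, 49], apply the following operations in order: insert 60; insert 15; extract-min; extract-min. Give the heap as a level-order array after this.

[15, 25, 35, 60, 45, 49]

insert 60:
  append 60 at index 6 → [-15, 25, -14, 35, 45, 49, 60] (no swap needed)
insert 15:
  append 15 at index 7 → [-15, 25, -14, 35, 45, 49, 60, 15]
  15 < parent 35 at index 3, swap → [-15, 25, -14, 15, 45, 49, 60, 35]
  15 < parent 25 at index 1, swap → [-15, 15, -14, 25, 45, 49, 60, 35]
extract-min → returns -15:
  remove root -15; move last element 35 to root → [35, 15, -14, 25, 45, 49, 60]
  35 vs smaller child -14 at index 2, swap → [-14, 15, 35, 25, 45, 49, 60]
extract-min → returns -14:
  remove root -14; move last element 60 to root → [60, 15, 35, 25, 45, 49]
  60 vs smaller child 15 at index 1, swap → [15, 60, 35, 25, 45, 49]
  60 vs smaller child 25 at index 3, swap → [15, 25, 35, 60, 45, 49]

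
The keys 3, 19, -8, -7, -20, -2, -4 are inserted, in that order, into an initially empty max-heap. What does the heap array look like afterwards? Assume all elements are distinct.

[19, 3, -2, -7, -20, -8, -4]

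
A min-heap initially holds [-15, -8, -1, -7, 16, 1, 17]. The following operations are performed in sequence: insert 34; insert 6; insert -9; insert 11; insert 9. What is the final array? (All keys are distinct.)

[-15, -9, -1, -7, -8, 1, 17, 34, 6, 16, 11, 9]

insert 34:
  append 34 at index 7 → [-15, -8, -1, -7, 16, 1, 17, 34] (no swap needed)
insert 6:
  append 6 at index 8 → [-15, -8, -1, -7, 16, 1, 17, 34, 6] (no swap needed)
insert -9:
  append -9 at index 9 → [-15, -8, -1, -7, 16, 1, 17, 34, 6, -9]
  -9 < parent 16 at index 4, swap → [-15, -8, -1, -7, -9, 1, 17, 34, 6, 16]
  -9 < parent -8 at index 1, swap → [-15, -9, -1, -7, -8, 1, 17, 34, 6, 16]
insert 11:
  append 11 at index 10 → [-15, -9, -1, -7, -8, 1, 17, 34, 6, 16, 11] (no swap needed)
insert 9:
  append 9 at index 11 → [-15, -9, -1, -7, -8, 1, 17, 34, 6, 16, 11, 9] (no swap needed)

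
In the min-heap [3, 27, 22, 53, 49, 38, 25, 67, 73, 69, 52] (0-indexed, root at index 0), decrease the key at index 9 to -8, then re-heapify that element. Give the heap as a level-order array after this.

[-8, 3, 22, 53, 27, 38, 25, 67, 73, 49, 52]

set index 9 from 69 to -8 → [3, 27, 22, 53, 49, 38, 25, 67, 73, -8, 52]
-8 < parent 49 at index 4, swap → [3, 27, 22, 53, -8, 38, 25, 67, 73, 49, 52]
-8 < parent 27 at index 1, swap → [3, -8, 22, 53, 27, 38, 25, 67, 73, 49, 52]
-8 < parent 3 at index 0, swap → [-8, 3, 22, 53, 27, 38, 25, 67, 73, 49, 52]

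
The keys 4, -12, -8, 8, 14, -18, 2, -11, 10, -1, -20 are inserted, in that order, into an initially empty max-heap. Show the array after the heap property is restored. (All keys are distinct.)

[14, 10, 2, 8, 4, -18, -8, -12, -11, -1, -20]

Insert 4:
  append 4 at index 0 → [4] (no swap needed)
Insert -12:
  append -12 at index 1 → [4, -12] (no swap needed)
Insert -8:
  append -8 at index 2 → [4, -12, -8] (no swap needed)
Insert 8:
  append 8 at index 3 → [4, -12, -8, 8]
  8 > parent -12 at index 1, swap → [4, 8, -8, -12]
  8 > parent 4 at index 0, swap → [8, 4, -8, -12]
Insert 14:
  append 14 at index 4 → [8, 4, -8, -12, 14]
  14 > parent 4 at index 1, swap → [8, 14, -8, -12, 4]
  14 > parent 8 at index 0, swap → [14, 8, -8, -12, 4]
Insert -18:
  append -18 at index 5 → [14, 8, -8, -12, 4, -18] (no swap needed)
Insert 2:
  append 2 at index 6 → [14, 8, -8, -12, 4, -18, 2]
  2 > parent -8 at index 2, swap → [14, 8, 2, -12, 4, -18, -8]
Insert -11:
  append -11 at index 7 → [14, 8, 2, -12, 4, -18, -8, -11]
  -11 > parent -12 at index 3, swap → [14, 8, 2, -11, 4, -18, -8, -12]
Insert 10:
  append 10 at index 8 → [14, 8, 2, -11, 4, -18, -8, -12, 10]
  10 > parent -11 at index 3, swap → [14, 8, 2, 10, 4, -18, -8, -12, -11]
  10 > parent 8 at index 1, swap → [14, 10, 2, 8, 4, -18, -8, -12, -11]
Insert -1:
  append -1 at index 9 → [14, 10, 2, 8, 4, -18, -8, -12, -11, -1] (no swap needed)
Insert -20:
  append -20 at index 10 → [14, 10, 2, 8, 4, -18, -8, -12, -11, -1, -20] (no swap needed)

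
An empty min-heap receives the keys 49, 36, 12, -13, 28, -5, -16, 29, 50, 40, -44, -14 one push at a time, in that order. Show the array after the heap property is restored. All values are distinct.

[-44, -16, -14, 29, 12, -13, -5, 49, 50, 40, 28, 36]

Insert 49:
  append 49 at index 0 → [49] (no swap needed)
Insert 36:
  append 36 at index 1 → [49, 36]
  36 < parent 49 at index 0, swap → [36, 49]
Insert 12:
  append 12 at index 2 → [36, 49, 12]
  12 < parent 36 at index 0, swap → [12, 49, 36]
Insert -13:
  append -13 at index 3 → [12, 49, 36, -13]
  -13 < parent 49 at index 1, swap → [12, -13, 36, 49]
  -13 < parent 12 at index 0, swap → [-13, 12, 36, 49]
Insert 28:
  append 28 at index 4 → [-13, 12, 36, 49, 28] (no swap needed)
Insert -5:
  append -5 at index 5 → [-13, 12, 36, 49, 28, -5]
  -5 < parent 36 at index 2, swap → [-13, 12, -5, 49, 28, 36]
Insert -16:
  append -16 at index 6 → [-13, 12, -5, 49, 28, 36, -16]
  -16 < parent -5 at index 2, swap → [-13, 12, -16, 49, 28, 36, -5]
  -16 < parent -13 at index 0, swap → [-16, 12, -13, 49, 28, 36, -5]
Insert 29:
  append 29 at index 7 → [-16, 12, -13, 49, 28, 36, -5, 29]
  29 < parent 49 at index 3, swap → [-16, 12, -13, 29, 28, 36, -5, 49]
Insert 50:
  append 50 at index 8 → [-16, 12, -13, 29, 28, 36, -5, 49, 50] (no swap needed)
Insert 40:
  append 40 at index 9 → [-16, 12, -13, 29, 28, 36, -5, 49, 50, 40] (no swap needed)
Insert -44:
  append -44 at index 10 → [-16, 12, -13, 29, 28, 36, -5, 49, 50, 40, -44]
  -44 < parent 28 at index 4, swap → [-16, 12, -13, 29, -44, 36, -5, 49, 50, 40, 28]
  -44 < parent 12 at index 1, swap → [-16, -44, -13, 29, 12, 36, -5, 49, 50, 40, 28]
  -44 < parent -16 at index 0, swap → [-44, -16, -13, 29, 12, 36, -5, 49, 50, 40, 28]
Insert -14:
  append -14 at index 11 → [-44, -16, -13, 29, 12, 36, -5, 49, 50, 40, 28, -14]
  -14 < parent 36 at index 5, swap → [-44, -16, -13, 29, 12, -14, -5, 49, 50, 40, 28, 36]
  -14 < parent -13 at index 2, swap → [-44, -16, -14, 29, 12, -13, -5, 49, 50, 40, 28, 36]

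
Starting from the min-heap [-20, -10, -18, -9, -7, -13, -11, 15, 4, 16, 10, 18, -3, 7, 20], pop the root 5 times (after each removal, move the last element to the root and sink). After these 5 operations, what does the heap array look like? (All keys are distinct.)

extract-min #1 returns -20:
  remove root -20; move last element 20 to root → [20, -10, -18, -9, -7, -13, -11, 15, 4, 16, 10, 18, -3, 7]
  20 vs smaller child -18 at index 2, swap → [-18, -10, 20, -9, -7, -13, -11, 15, 4, 16, 10, 18, -3, 7]
  20 vs smaller child -13 at index 5, swap → [-18, -10, -13, -9, -7, 20, -11, 15, 4, 16, 10, 18, -3, 7]
  20 vs smaller child -3 at index 12, swap → [-18, -10, -13, -9, -7, -3, -11, 15, 4, 16, 10, 18, 20, 7]
extract-min #2 returns -18:
  remove root -18; move last element 7 to root → [7, -10, -13, -9, -7, -3, -11, 15, 4, 16, 10, 18, 20]
  7 vs smaller child -13 at index 2, swap → [-13, -10, 7, -9, -7, -3, -11, 15, 4, 16, 10, 18, 20]
  7 vs smaller child -11 at index 6, swap → [-13, -10, -11, -9, -7, -3, 7, 15, 4, 16, 10, 18, 20]
extract-min #3 returns -13:
  remove root -13; move last element 20 to root → [20, -10, -11, -9, -7, -3, 7, 15, 4, 16, 10, 18]
  20 vs smaller child -11 at index 2, swap → [-11, -10, 20, -9, -7, -3, 7, 15, 4, 16, 10, 18]
  20 vs smaller child -3 at index 5, swap → [-11, -10, -3, -9, -7, 20, 7, 15, 4, 16, 10, 18]
  20 vs only child 18 at index 11, swap → [-11, -10, -3, -9, -7, 18, 7, 15, 4, 16, 10, 20]
extract-min #4 returns -11:
  remove root -11; move last element 20 to root → [20, -10, -3, -9, -7, 18, 7, 15, 4, 16, 10]
  20 vs smaller child -10 at index 1, swap → [-10, 20, -3, -9, -7, 18, 7, 15, 4, 16, 10]
  20 vs smaller child -9 at index 3, swap → [-10, -9, -3, 20, -7, 18, 7, 15, 4, 16, 10]
  20 vs smaller child 4 at index 8, swap → [-10, -9, -3, 4, -7, 18, 7, 15, 20, 16, 10]
extract-min #5 returns -10:
  remove root -10; move last element 10 to root → [10, -9, -3, 4, -7, 18, 7, 15, 20, 16]
  10 vs smaller child -9 at index 1, swap → [-9, 10, -3, 4, -7, 18, 7, 15, 20, 16]
  10 vs smaller child -7 at index 4, swap → [-9, -7, -3, 4, 10, 18, 7, 15, 20, 16]

[-9, -7, -3, 4, 10, 18, 7, 15, 20, 16]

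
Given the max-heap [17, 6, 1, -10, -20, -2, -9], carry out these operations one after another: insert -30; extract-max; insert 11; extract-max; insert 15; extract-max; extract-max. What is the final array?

[1, -10, -2, -30, -20, -9]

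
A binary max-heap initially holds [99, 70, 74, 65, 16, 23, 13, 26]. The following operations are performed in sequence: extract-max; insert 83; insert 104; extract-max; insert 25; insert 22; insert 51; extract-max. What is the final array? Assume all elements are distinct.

extract-max → returns 99:
  remove root 99; move last element 26 to root → [26, 70, 74, 65, 16, 23, 13]
  26 vs larger child 74 at index 2, swap → [74, 70, 26, 65, 16, 23, 13]
insert 83:
  append 83 at index 7 → [74, 70, 26, 65, 16, 23, 13, 83]
  83 > parent 65 at index 3, swap → [74, 70, 26, 83, 16, 23, 13, 65]
  83 > parent 70 at index 1, swap → [74, 83, 26, 70, 16, 23, 13, 65]
  83 > parent 74 at index 0, swap → [83, 74, 26, 70, 16, 23, 13, 65]
insert 104:
  append 104 at index 8 → [83, 74, 26, 70, 16, 23, 13, 65, 104]
  104 > parent 70 at index 3, swap → [83, 74, 26, 104, 16, 23, 13, 65, 70]
  104 > parent 74 at index 1, swap → [83, 104, 26, 74, 16, 23, 13, 65, 70]
  104 > parent 83 at index 0, swap → [104, 83, 26, 74, 16, 23, 13, 65, 70]
extract-max → returns 104:
  remove root 104; move last element 70 to root → [70, 83, 26, 74, 16, 23, 13, 65]
  70 vs larger child 83 at index 1, swap → [83, 70, 26, 74, 16, 23, 13, 65]
  70 vs larger child 74 at index 3, swap → [83, 74, 26, 70, 16, 23, 13, 65]
insert 25:
  append 25 at index 8 → [83, 74, 26, 70, 16, 23, 13, 65, 25] (no swap needed)
insert 22:
  append 22 at index 9 → [83, 74, 26, 70, 16, 23, 13, 65, 25, 22]
  22 > parent 16 at index 4, swap → [83, 74, 26, 70, 22, 23, 13, 65, 25, 16]
insert 51:
  append 51 at index 10 → [83, 74, 26, 70, 22, 23, 13, 65, 25, 16, 51]
  51 > parent 22 at index 4, swap → [83, 74, 26, 70, 51, 23, 13, 65, 25, 16, 22]
extract-max → returns 83:
  remove root 83; move last element 22 to root → [22, 74, 26, 70, 51, 23, 13, 65, 25, 16]
  22 vs larger child 74 at index 1, swap → [74, 22, 26, 70, 51, 23, 13, 65, 25, 16]
  22 vs larger child 70 at index 3, swap → [74, 70, 26, 22, 51, 23, 13, 65, 25, 16]
  22 vs larger child 65 at index 7, swap → [74, 70, 26, 65, 51, 23, 13, 22, 25, 16]

[74, 70, 26, 65, 51, 23, 13, 22, 25, 16]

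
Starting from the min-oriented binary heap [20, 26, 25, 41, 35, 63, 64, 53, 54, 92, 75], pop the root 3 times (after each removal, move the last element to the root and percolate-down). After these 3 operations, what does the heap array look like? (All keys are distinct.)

extract-min #1 returns 20:
  remove root 20; move last element 75 to root → [75, 26, 25, 41, 35, 63, 64, 53, 54, 92]
  75 vs smaller child 25 at index 2, swap → [25, 26, 75, 41, 35, 63, 64, 53, 54, 92]
  75 vs smaller child 63 at index 5, swap → [25, 26, 63, 41, 35, 75, 64, 53, 54, 92]
extract-min #2 returns 25:
  remove root 25; move last element 92 to root → [92, 26, 63, 41, 35, 75, 64, 53, 54]
  92 vs smaller child 26 at index 1, swap → [26, 92, 63, 41, 35, 75, 64, 53, 54]
  92 vs smaller child 35 at index 4, swap → [26, 35, 63, 41, 92, 75, 64, 53, 54]
extract-min #3 returns 26:
  remove root 26; move last element 54 to root → [54, 35, 63, 41, 92, 75, 64, 53]
  54 vs smaller child 35 at index 1, swap → [35, 54, 63, 41, 92, 75, 64, 53]
  54 vs smaller child 41 at index 3, swap → [35, 41, 63, 54, 92, 75, 64, 53]
  54 vs only child 53 at index 7, swap → [35, 41, 63, 53, 92, 75, 64, 54]

[35, 41, 63, 53, 92, 75, 64, 54]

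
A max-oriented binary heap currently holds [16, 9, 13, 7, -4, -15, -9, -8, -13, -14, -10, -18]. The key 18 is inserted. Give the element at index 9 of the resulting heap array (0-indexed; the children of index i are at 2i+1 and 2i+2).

-14

append 18 at index 12 → [16, 9, 13, 7, -4, -15, -9, -8, -13, -14, -10, -18, 18]
18 > parent -15 at index 5, swap → [16, 9, 13, 7, -4, 18, -9, -8, -13, -14, -10, -18, -15]
18 > parent 13 at index 2, swap → [16, 9, 18, 7, -4, 13, -9, -8, -13, -14, -10, -18, -15]
18 > parent 16 at index 0, swap → [18, 9, 16, 7, -4, 13, -9, -8, -13, -14, -10, -18, -15]
resulting array: [18, 9, 16, 7, -4, 13, -9, -8, -13, -14, -10, -18, -15]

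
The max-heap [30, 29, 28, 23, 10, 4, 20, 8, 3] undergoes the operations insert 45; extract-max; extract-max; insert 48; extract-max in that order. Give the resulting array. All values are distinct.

[29, 23, 28, 8, 10, 4, 20, 3]

insert 45:
  append 45 at index 9 → [30, 29, 28, 23, 10, 4, 20, 8, 3, 45]
  45 > parent 10 at index 4, swap → [30, 29, 28, 23, 45, 4, 20, 8, 3, 10]
  45 > parent 29 at index 1, swap → [30, 45, 28, 23, 29, 4, 20, 8, 3, 10]
  45 > parent 30 at index 0, swap → [45, 30, 28, 23, 29, 4, 20, 8, 3, 10]
extract-max → returns 45:
  remove root 45; move last element 10 to root → [10, 30, 28, 23, 29, 4, 20, 8, 3]
  10 vs larger child 30 at index 1, swap → [30, 10, 28, 23, 29, 4, 20, 8, 3]
  10 vs larger child 29 at index 4, swap → [30, 29, 28, 23, 10, 4, 20, 8, 3]
extract-max → returns 30:
  remove root 30; move last element 3 to root → [3, 29, 28, 23, 10, 4, 20, 8]
  3 vs larger child 29 at index 1, swap → [29, 3, 28, 23, 10, 4, 20, 8]
  3 vs larger child 23 at index 3, swap → [29, 23, 28, 3, 10, 4, 20, 8]
  3 vs only child 8 at index 7, swap → [29, 23, 28, 8, 10, 4, 20, 3]
insert 48:
  append 48 at index 8 → [29, 23, 28, 8, 10, 4, 20, 3, 48]
  48 > parent 8 at index 3, swap → [29, 23, 28, 48, 10, 4, 20, 3, 8]
  48 > parent 23 at index 1, swap → [29, 48, 28, 23, 10, 4, 20, 3, 8]
  48 > parent 29 at index 0, swap → [48, 29, 28, 23, 10, 4, 20, 3, 8]
extract-max → returns 48:
  remove root 48; move last element 8 to root → [8, 29, 28, 23, 10, 4, 20, 3]
  8 vs larger child 29 at index 1, swap → [29, 8, 28, 23, 10, 4, 20, 3]
  8 vs larger child 23 at index 3, swap → [29, 23, 28, 8, 10, 4, 20, 3]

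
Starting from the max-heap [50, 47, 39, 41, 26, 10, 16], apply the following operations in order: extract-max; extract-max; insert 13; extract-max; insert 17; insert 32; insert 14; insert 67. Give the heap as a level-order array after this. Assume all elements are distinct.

[67, 39, 32, 26, 10, 13, 17, 14, 16]

extract-max → returns 50:
  remove root 50; move last element 16 to root → [16, 47, 39, 41, 26, 10]
  16 vs larger child 47 at index 1, swap → [47, 16, 39, 41, 26, 10]
  16 vs larger child 41 at index 3, swap → [47, 41, 39, 16, 26, 10]
extract-max → returns 47:
  remove root 47; move last element 10 to root → [10, 41, 39, 16, 26]
  10 vs larger child 41 at index 1, swap → [41, 10, 39, 16, 26]
  10 vs larger child 26 at index 4, swap → [41, 26, 39, 16, 10]
insert 13:
  append 13 at index 5 → [41, 26, 39, 16, 10, 13] (no swap needed)
extract-max → returns 41:
  remove root 41; move last element 13 to root → [13, 26, 39, 16, 10]
  13 vs larger child 39 at index 2, swap → [39, 26, 13, 16, 10]
insert 17:
  append 17 at index 5 → [39, 26, 13, 16, 10, 17]
  17 > parent 13 at index 2, swap → [39, 26, 17, 16, 10, 13]
insert 32:
  append 32 at index 6 → [39, 26, 17, 16, 10, 13, 32]
  32 > parent 17 at index 2, swap → [39, 26, 32, 16, 10, 13, 17]
insert 14:
  append 14 at index 7 → [39, 26, 32, 16, 10, 13, 17, 14] (no swap needed)
insert 67:
  append 67 at index 8 → [39, 26, 32, 16, 10, 13, 17, 14, 67]
  67 > parent 16 at index 3, swap → [39, 26, 32, 67, 10, 13, 17, 14, 16]
  67 > parent 26 at index 1, swap → [39, 67, 32, 26, 10, 13, 17, 14, 16]
  67 > parent 39 at index 0, swap → [67, 39, 32, 26, 10, 13, 17, 14, 16]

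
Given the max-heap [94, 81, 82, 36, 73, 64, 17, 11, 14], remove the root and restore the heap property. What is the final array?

[82, 81, 64, 36, 73, 14, 17, 11]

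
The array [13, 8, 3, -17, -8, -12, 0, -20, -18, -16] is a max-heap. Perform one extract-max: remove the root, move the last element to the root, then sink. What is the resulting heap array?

remove root 13; move last element -16 to root → [-16, 8, 3, -17, -8, -12, 0, -20, -18]
-16 vs larger child 8 at index 1, swap → [8, -16, 3, -17, -8, -12, 0, -20, -18]
-16 vs larger child -8 at index 4, swap → [8, -8, 3, -17, -16, -12, 0, -20, -18]

[8, -8, 3, -17, -16, -12, 0, -20, -18]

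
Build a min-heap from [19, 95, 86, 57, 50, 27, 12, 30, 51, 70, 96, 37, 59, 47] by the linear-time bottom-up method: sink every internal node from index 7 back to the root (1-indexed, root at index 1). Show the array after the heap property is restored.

sift down from index 7: already satisfies heap property
sift down from index 6: already satisfies heap property
sift down from index 5: already satisfies heap property
sift down from index 4:
  57 vs smaller child 30 at index 8, swap → [19, 95, 86, 30, 50, 27, 12, 57, 51, 70, 96, 37, 59, 47]
sift down from index 3:
  86 vs smaller child 12 at index 7, swap → [19, 95, 12, 30, 50, 27, 86, 57, 51, 70, 96, 37, 59, 47]
  86 vs only child 47 at index 14, swap → [19, 95, 12, 30, 50, 27, 47, 57, 51, 70, 96, 37, 59, 86]
sift down from index 2:
  95 vs smaller child 30 at index 4, swap → [19, 30, 12, 95, 50, 27, 47, 57, 51, 70, 96, 37, 59, 86]
  95 vs smaller child 51 at index 9, swap → [19, 30, 12, 51, 50, 27, 47, 57, 95, 70, 96, 37, 59, 86]
sift down from index 1:
  19 vs smaller child 12 at index 3, swap → [12, 30, 19, 51, 50, 27, 47, 57, 95, 70, 96, 37, 59, 86]

[12, 30, 19, 51, 50, 27, 47, 57, 95, 70, 96, 37, 59, 86]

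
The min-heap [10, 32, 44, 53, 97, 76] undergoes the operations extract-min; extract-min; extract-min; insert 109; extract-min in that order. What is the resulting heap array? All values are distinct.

[76, 109, 97]

extract-min → returns 10:
  remove root 10; move last element 76 to root → [76, 32, 44, 53, 97]
  76 vs smaller child 32 at index 1, swap → [32, 76, 44, 53, 97]
  76 vs smaller child 53 at index 3, swap → [32, 53, 44, 76, 97]
extract-min → returns 32:
  remove root 32; move last element 97 to root → [97, 53, 44, 76]
  97 vs smaller child 44 at index 2, swap → [44, 53, 97, 76]
extract-min → returns 44:
  remove root 44; move last element 76 to root → [76, 53, 97]
  76 vs smaller child 53 at index 1, swap → [53, 76, 97]
insert 109:
  append 109 at index 3 → [53, 76, 97, 109] (no swap needed)
extract-min → returns 53:
  remove root 53; move last element 109 to root → [109, 76, 97]
  109 vs smaller child 76 at index 1, swap → [76, 109, 97]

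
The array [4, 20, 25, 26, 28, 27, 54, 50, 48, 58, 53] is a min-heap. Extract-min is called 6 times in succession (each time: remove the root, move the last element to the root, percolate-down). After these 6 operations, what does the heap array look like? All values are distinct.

[48, 53, 50, 54, 58]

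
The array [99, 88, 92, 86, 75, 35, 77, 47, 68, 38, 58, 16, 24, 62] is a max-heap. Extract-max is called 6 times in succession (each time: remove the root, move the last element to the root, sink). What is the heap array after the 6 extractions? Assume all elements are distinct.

extract-max #1 returns 99:
  remove root 99; move last element 62 to root → [62, 88, 92, 86, 75, 35, 77, 47, 68, 38, 58, 16, 24]
  62 vs larger child 92 at index 2, swap → [92, 88, 62, 86, 75, 35, 77, 47, 68, 38, 58, 16, 24]
  62 vs larger child 77 at index 6, swap → [92, 88, 77, 86, 75, 35, 62, 47, 68, 38, 58, 16, 24]
extract-max #2 returns 92:
  remove root 92; move last element 24 to root → [24, 88, 77, 86, 75, 35, 62, 47, 68, 38, 58, 16]
  24 vs larger child 88 at index 1, swap → [88, 24, 77, 86, 75, 35, 62, 47, 68, 38, 58, 16]
  24 vs larger child 86 at index 3, swap → [88, 86, 77, 24, 75, 35, 62, 47, 68, 38, 58, 16]
  24 vs larger child 68 at index 8, swap → [88, 86, 77, 68, 75, 35, 62, 47, 24, 38, 58, 16]
extract-max #3 returns 88:
  remove root 88; move last element 16 to root → [16, 86, 77, 68, 75, 35, 62, 47, 24, 38, 58]
  16 vs larger child 86 at index 1, swap → [86, 16, 77, 68, 75, 35, 62, 47, 24, 38, 58]
  16 vs larger child 75 at index 4, swap → [86, 75, 77, 68, 16, 35, 62, 47, 24, 38, 58]
  16 vs larger child 58 at index 10, swap → [86, 75, 77, 68, 58, 35, 62, 47, 24, 38, 16]
extract-max #4 returns 86:
  remove root 86; move last element 16 to root → [16, 75, 77, 68, 58, 35, 62, 47, 24, 38]
  16 vs larger child 77 at index 2, swap → [77, 75, 16, 68, 58, 35, 62, 47, 24, 38]
  16 vs larger child 62 at index 6, swap → [77, 75, 62, 68, 58, 35, 16, 47, 24, 38]
extract-max #5 returns 77:
  remove root 77; move last element 38 to root → [38, 75, 62, 68, 58, 35, 16, 47, 24]
  38 vs larger child 75 at index 1, swap → [75, 38, 62, 68, 58, 35, 16, 47, 24]
  38 vs larger child 68 at index 3, swap → [75, 68, 62, 38, 58, 35, 16, 47, 24]
  38 vs larger child 47 at index 7, swap → [75, 68, 62, 47, 58, 35, 16, 38, 24]
extract-max #6 returns 75:
  remove root 75; move last element 24 to root → [24, 68, 62, 47, 58, 35, 16, 38]
  24 vs larger child 68 at index 1, swap → [68, 24, 62, 47, 58, 35, 16, 38]
  24 vs larger child 58 at index 4, swap → [68, 58, 62, 47, 24, 35, 16, 38]

[68, 58, 62, 47, 24, 35, 16, 38]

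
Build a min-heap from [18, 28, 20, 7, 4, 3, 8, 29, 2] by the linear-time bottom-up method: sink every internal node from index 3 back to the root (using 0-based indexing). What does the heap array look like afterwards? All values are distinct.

[2, 4, 3, 7, 18, 20, 8, 29, 28]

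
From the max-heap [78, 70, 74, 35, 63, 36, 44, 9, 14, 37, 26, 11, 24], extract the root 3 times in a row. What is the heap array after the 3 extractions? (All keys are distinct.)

extract-max #1 returns 78:
  remove root 78; move last element 24 to root → [24, 70, 74, 35, 63, 36, 44, 9, 14, 37, 26, 11]
  24 vs larger child 74 at index 2, swap → [74, 70, 24, 35, 63, 36, 44, 9, 14, 37, 26, 11]
  24 vs larger child 44 at index 6, swap → [74, 70, 44, 35, 63, 36, 24, 9, 14, 37, 26, 11]
extract-max #2 returns 74:
  remove root 74; move last element 11 to root → [11, 70, 44, 35, 63, 36, 24, 9, 14, 37, 26]
  11 vs larger child 70 at index 1, swap → [70, 11, 44, 35, 63, 36, 24, 9, 14, 37, 26]
  11 vs larger child 63 at index 4, swap → [70, 63, 44, 35, 11, 36, 24, 9, 14, 37, 26]
  11 vs larger child 37 at index 9, swap → [70, 63, 44, 35, 37, 36, 24, 9, 14, 11, 26]
extract-max #3 returns 70:
  remove root 70; move last element 26 to root → [26, 63, 44, 35, 37, 36, 24, 9, 14, 11]
  26 vs larger child 63 at index 1, swap → [63, 26, 44, 35, 37, 36, 24, 9, 14, 11]
  26 vs larger child 37 at index 4, swap → [63, 37, 44, 35, 26, 36, 24, 9, 14, 11]

[63, 37, 44, 35, 26, 36, 24, 9, 14, 11]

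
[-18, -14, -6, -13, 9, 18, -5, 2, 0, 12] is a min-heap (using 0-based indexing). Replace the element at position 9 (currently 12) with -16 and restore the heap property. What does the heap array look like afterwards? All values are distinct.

set index 9 from 12 to -16 → [-18, -14, -6, -13, 9, 18, -5, 2, 0, -16]
-16 < parent 9 at index 4, swap → [-18, -14, -6, -13, -16, 18, -5, 2, 0, 9]
-16 < parent -14 at index 1, swap → [-18, -16, -6, -13, -14, 18, -5, 2, 0, 9]

[-18, -16, -6, -13, -14, 18, -5, 2, 0, 9]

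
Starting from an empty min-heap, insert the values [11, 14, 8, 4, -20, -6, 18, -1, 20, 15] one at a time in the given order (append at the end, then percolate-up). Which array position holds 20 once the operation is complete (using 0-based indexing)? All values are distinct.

8

Insert 11:
  append 11 at index 0 → [11] (no swap needed)
Insert 14:
  append 14 at index 1 → [11, 14] (no swap needed)
Insert 8:
  append 8 at index 2 → [11, 14, 8]
  8 < parent 11 at index 0, swap → [8, 14, 11]
Insert 4:
  append 4 at index 3 → [8, 14, 11, 4]
  4 < parent 14 at index 1, swap → [8, 4, 11, 14]
  4 < parent 8 at index 0, swap → [4, 8, 11, 14]
Insert -20:
  append -20 at index 4 → [4, 8, 11, 14, -20]
  -20 < parent 8 at index 1, swap → [4, -20, 11, 14, 8]
  -20 < parent 4 at index 0, swap → [-20, 4, 11, 14, 8]
Insert -6:
  append -6 at index 5 → [-20, 4, 11, 14, 8, -6]
  -6 < parent 11 at index 2, swap → [-20, 4, -6, 14, 8, 11]
Insert 18:
  append 18 at index 6 → [-20, 4, -6, 14, 8, 11, 18] (no swap needed)
Insert -1:
  append -1 at index 7 → [-20, 4, -6, 14, 8, 11, 18, -1]
  -1 < parent 14 at index 3, swap → [-20, 4, -6, -1, 8, 11, 18, 14]
  -1 < parent 4 at index 1, swap → [-20, -1, -6, 4, 8, 11, 18, 14]
Insert 20:
  append 20 at index 8 → [-20, -1, -6, 4, 8, 11, 18, 14, 20] (no swap needed)
Insert 15:
  append 15 at index 9 → [-20, -1, -6, 4, 8, 11, 18, 14, 20, 15] (no swap needed)
resulting array: [-20, -1, -6, 4, 8, 11, 18, 14, 20, 15]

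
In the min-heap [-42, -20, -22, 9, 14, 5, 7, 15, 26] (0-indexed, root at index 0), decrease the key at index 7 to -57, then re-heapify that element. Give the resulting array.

[-57, -42, -22, -20, 14, 5, 7, 9, 26]

set index 7 from 15 to -57 → [-42, -20, -22, 9, 14, 5, 7, -57, 26]
-57 < parent 9 at index 3, swap → [-42, -20, -22, -57, 14, 5, 7, 9, 26]
-57 < parent -20 at index 1, swap → [-42, -57, -22, -20, 14, 5, 7, 9, 26]
-57 < parent -42 at index 0, swap → [-57, -42, -22, -20, 14, 5, 7, 9, 26]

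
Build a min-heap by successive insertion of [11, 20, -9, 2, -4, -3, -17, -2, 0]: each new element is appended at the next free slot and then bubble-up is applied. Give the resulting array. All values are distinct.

[-17, -4, -9, -2, 2, 11, -3, 20, 0]

Insert 11:
  append 11 at index 0 → [11] (no swap needed)
Insert 20:
  append 20 at index 1 → [11, 20] (no swap needed)
Insert -9:
  append -9 at index 2 → [11, 20, -9]
  -9 < parent 11 at index 0, swap → [-9, 20, 11]
Insert 2:
  append 2 at index 3 → [-9, 20, 11, 2]
  2 < parent 20 at index 1, swap → [-9, 2, 11, 20]
Insert -4:
  append -4 at index 4 → [-9, 2, 11, 20, -4]
  -4 < parent 2 at index 1, swap → [-9, -4, 11, 20, 2]
Insert -3:
  append -3 at index 5 → [-9, -4, 11, 20, 2, -3]
  -3 < parent 11 at index 2, swap → [-9, -4, -3, 20, 2, 11]
Insert -17:
  append -17 at index 6 → [-9, -4, -3, 20, 2, 11, -17]
  -17 < parent -3 at index 2, swap → [-9, -4, -17, 20, 2, 11, -3]
  -17 < parent -9 at index 0, swap → [-17, -4, -9, 20, 2, 11, -3]
Insert -2:
  append -2 at index 7 → [-17, -4, -9, 20, 2, 11, -3, -2]
  -2 < parent 20 at index 3, swap → [-17, -4, -9, -2, 2, 11, -3, 20]
Insert 0:
  append 0 at index 8 → [-17, -4, -9, -2, 2, 11, -3, 20, 0] (no swap needed)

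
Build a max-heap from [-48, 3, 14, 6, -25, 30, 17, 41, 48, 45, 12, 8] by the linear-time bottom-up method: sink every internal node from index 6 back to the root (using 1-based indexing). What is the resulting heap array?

[48, 45, 30, 41, 12, 14, 17, 3, 6, -25, -48, 8]

sift down from index 6: already satisfies heap property
sift down from index 5:
  -25 vs larger child 45 at index 10, swap → [-48, 3, 14, 6, 45, 30, 17, 41, 48, -25, 12, 8]
sift down from index 4:
  6 vs larger child 48 at index 9, swap → [-48, 3, 14, 48, 45, 30, 17, 41, 6, -25, 12, 8]
sift down from index 3:
  14 vs larger child 30 at index 6, swap → [-48, 3, 30, 48, 45, 14, 17, 41, 6, -25, 12, 8]
sift down from index 2:
  3 vs larger child 48 at index 4, swap → [-48, 48, 30, 3, 45, 14, 17, 41, 6, -25, 12, 8]
  3 vs larger child 41 at index 8, swap → [-48, 48, 30, 41, 45, 14, 17, 3, 6, -25, 12, 8]
sift down from index 1:
  -48 vs larger child 48 at index 2, swap → [48, -48, 30, 41, 45, 14, 17, 3, 6, -25, 12, 8]
  -48 vs larger child 45 at index 5, swap → [48, 45, 30, 41, -48, 14, 17, 3, 6, -25, 12, 8]
  -48 vs larger child 12 at index 11, swap → [48, 45, 30, 41, 12, 14, 17, 3, 6, -25, -48, 8]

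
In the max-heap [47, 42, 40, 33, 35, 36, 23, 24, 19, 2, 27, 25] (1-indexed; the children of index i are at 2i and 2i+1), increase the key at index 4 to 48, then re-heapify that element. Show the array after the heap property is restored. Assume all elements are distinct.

[48, 47, 40, 42, 35, 36, 23, 24, 19, 2, 27, 25]

set index 4 from 33 to 48 → [47, 42, 40, 48, 35, 36, 23, 24, 19, 2, 27, 25]
48 > parent 42 at index 2, swap → [47, 48, 40, 42, 35, 36, 23, 24, 19, 2, 27, 25]
48 > parent 47 at index 1, swap → [48, 47, 40, 42, 35, 36, 23, 24, 19, 2, 27, 25]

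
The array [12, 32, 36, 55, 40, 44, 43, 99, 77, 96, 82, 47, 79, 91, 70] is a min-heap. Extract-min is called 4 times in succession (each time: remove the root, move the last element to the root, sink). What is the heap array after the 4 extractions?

extract-min #1 returns 12:
  remove root 12; move last element 70 to root → [70, 32, 36, 55, 40, 44, 43, 99, 77, 96, 82, 47, 79, 91]
  70 vs smaller child 32 at index 1, swap → [32, 70, 36, 55, 40, 44, 43, 99, 77, 96, 82, 47, 79, 91]
  70 vs smaller child 40 at index 4, swap → [32, 40, 36, 55, 70, 44, 43, 99, 77, 96, 82, 47, 79, 91]
extract-min #2 returns 32:
  remove root 32; move last element 91 to root → [91, 40, 36, 55, 70, 44, 43, 99, 77, 96, 82, 47, 79]
  91 vs smaller child 36 at index 2, swap → [36, 40, 91, 55, 70, 44, 43, 99, 77, 96, 82, 47, 79]
  91 vs smaller child 43 at index 6, swap → [36, 40, 43, 55, 70, 44, 91, 99, 77, 96, 82, 47, 79]
extract-min #3 returns 36:
  remove root 36; move last element 79 to root → [79, 40, 43, 55, 70, 44, 91, 99, 77, 96, 82, 47]
  79 vs smaller child 40 at index 1, swap → [40, 79, 43, 55, 70, 44, 91, 99, 77, 96, 82, 47]
  79 vs smaller child 55 at index 3, swap → [40, 55, 43, 79, 70, 44, 91, 99, 77, 96, 82, 47]
  79 vs smaller child 77 at index 8, swap → [40, 55, 43, 77, 70, 44, 91, 99, 79, 96, 82, 47]
extract-min #4 returns 40:
  remove root 40; move last element 47 to root → [47, 55, 43, 77, 70, 44, 91, 99, 79, 96, 82]
  47 vs smaller child 43 at index 2, swap → [43, 55, 47, 77, 70, 44, 91, 99, 79, 96, 82]
  47 vs smaller child 44 at index 5, swap → [43, 55, 44, 77, 70, 47, 91, 99, 79, 96, 82]

[43, 55, 44, 77, 70, 47, 91, 99, 79, 96, 82]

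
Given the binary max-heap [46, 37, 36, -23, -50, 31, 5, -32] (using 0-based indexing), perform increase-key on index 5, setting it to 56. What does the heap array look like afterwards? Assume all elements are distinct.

set index 5 from 31 to 56 → [46, 37, 36, -23, -50, 56, 5, -32]
56 > parent 36 at index 2, swap → [46, 37, 56, -23, -50, 36, 5, -32]
56 > parent 46 at index 0, swap → [56, 37, 46, -23, -50, 36, 5, -32]

[56, 37, 46, -23, -50, 36, 5, -32]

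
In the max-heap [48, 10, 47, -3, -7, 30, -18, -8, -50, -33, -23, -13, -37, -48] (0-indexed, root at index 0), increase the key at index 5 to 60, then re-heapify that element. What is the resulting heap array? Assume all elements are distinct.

set index 5 from 30 to 60 → [48, 10, 47, -3, -7, 60, -18, -8, -50, -33, -23, -13, -37, -48]
60 > parent 47 at index 2, swap → [48, 10, 60, -3, -7, 47, -18, -8, -50, -33, -23, -13, -37, -48]
60 > parent 48 at index 0, swap → [60, 10, 48, -3, -7, 47, -18, -8, -50, -33, -23, -13, -37, -48]

[60, 10, 48, -3, -7, 47, -18, -8, -50, -33, -23, -13, -37, -48]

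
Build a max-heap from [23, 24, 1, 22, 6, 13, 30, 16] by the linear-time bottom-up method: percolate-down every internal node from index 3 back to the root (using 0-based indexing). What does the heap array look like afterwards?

[30, 24, 23, 22, 6, 13, 1, 16]

sift down from index 3: already satisfies heap property
sift down from index 2:
  1 vs larger child 30 at index 6, swap → [23, 24, 30, 22, 6, 13, 1, 16]
sift down from index 1: already satisfies heap property
sift down from index 0:
  23 vs larger child 30 at index 2, swap → [30, 24, 23, 22, 6, 13, 1, 16]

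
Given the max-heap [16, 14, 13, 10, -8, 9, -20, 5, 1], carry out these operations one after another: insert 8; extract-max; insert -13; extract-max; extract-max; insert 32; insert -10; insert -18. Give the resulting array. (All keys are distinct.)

insert 8:
  append 8 at index 9 → [16, 14, 13, 10, -8, 9, -20, 5, 1, 8]
  8 > parent -8 at index 4, swap → [16, 14, 13, 10, 8, 9, -20, 5, 1, -8]
extract-max → returns 16:
  remove root 16; move last element -8 to root → [-8, 14, 13, 10, 8, 9, -20, 5, 1]
  -8 vs larger child 14 at index 1, swap → [14, -8, 13, 10, 8, 9, -20, 5, 1]
  -8 vs larger child 10 at index 3, swap → [14, 10, 13, -8, 8, 9, -20, 5, 1]
  -8 vs larger child 5 at index 7, swap → [14, 10, 13, 5, 8, 9, -20, -8, 1]
insert -13:
  append -13 at index 9 → [14, 10, 13, 5, 8, 9, -20, -8, 1, -13] (no swap needed)
extract-max → returns 14:
  remove root 14; move last element -13 to root → [-13, 10, 13, 5, 8, 9, -20, -8, 1]
  -13 vs larger child 13 at index 2, swap → [13, 10, -13, 5, 8, 9, -20, -8, 1]
  -13 vs larger child 9 at index 5, swap → [13, 10, 9, 5, 8, -13, -20, -8, 1]
extract-max → returns 13:
  remove root 13; move last element 1 to root → [1, 10, 9, 5, 8, -13, -20, -8]
  1 vs larger child 10 at index 1, swap → [10, 1, 9, 5, 8, -13, -20, -8]
  1 vs larger child 8 at index 4, swap → [10, 8, 9, 5, 1, -13, -20, -8]
insert 32:
  append 32 at index 8 → [10, 8, 9, 5, 1, -13, -20, -8, 32]
  32 > parent 5 at index 3, swap → [10, 8, 9, 32, 1, -13, -20, -8, 5]
  32 > parent 8 at index 1, swap → [10, 32, 9, 8, 1, -13, -20, -8, 5]
  32 > parent 10 at index 0, swap → [32, 10, 9, 8, 1, -13, -20, -8, 5]
insert -10:
  append -10 at index 9 → [32, 10, 9, 8, 1, -13, -20, -8, 5, -10] (no swap needed)
insert -18:
  append -18 at index 10 → [32, 10, 9, 8, 1, -13, -20, -8, 5, -10, -18] (no swap needed)

[32, 10, 9, 8, 1, -13, -20, -8, 5, -10, -18]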